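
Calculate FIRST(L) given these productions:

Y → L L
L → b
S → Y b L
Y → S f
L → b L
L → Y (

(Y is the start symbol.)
{ 'b' }

FIRST sets of the other non-terminals involved (by the same procedure, iterated to a fixed point):
  FIRST(Y) = { 'b' }

From L → b:
  - b is a terminal: add 'b' and stop
From L → b L:
  - b is a terminal: add 'b' and stop
From L → Y (:
  - Y is a non-terminal: add FIRST(Y) \ {ε} = { 'b' }
    Y is not nullable, so stop

Collecting: FIRST(L) = { 'b' }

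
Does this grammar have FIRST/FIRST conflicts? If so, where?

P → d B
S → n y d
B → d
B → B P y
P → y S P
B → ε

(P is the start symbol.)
FIRST sets of the non-terminals at (or reachable through a nullable prefix from) the front of some alternative:
  FIRST(B) = { 'd', 'y', ε }
  FIRST(P) = { 'd', 'y' }

Productions for P:
  P → d B: FIRST = { 'd' }
  P → y S P: FIRST = { 'y' }
Productions for B:
  B → d: FIRST = { 'd' }
  B → B P y: FIRST = { 'd', 'y' }
  B → ε: FIRST = { ε }
S has only one production, so no FIRST/FIRST conflict is possible there.

Conflict for B: B → d and B → B P y
  Overlap: { 'd' }

Answer: Yes. B → d / B → B P y on { 'd' }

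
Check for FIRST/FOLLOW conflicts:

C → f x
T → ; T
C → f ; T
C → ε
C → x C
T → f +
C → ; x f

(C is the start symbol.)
No FIRST/FOLLOW conflicts.

A FIRST/FOLLOW conflict occurs when a non-terminal N has a nullable alternative N → β (β ⇒* ε) and another alternative N → α with FIRST(α) ∩ FOLLOW(N) ≠ ∅: on such a lookahead the parser cannot decide between expanding α and letting N vanish via β.

Nullable non-terminals: C.

C: nullable alternative(s) C → ε; FOLLOW(C) = { $ }
  C → f x: FIRST \ {ε} = { 'f' } — disjoint from FOLLOW(C)
  C → f ; T: FIRST \ {ε} = { 'f' } — disjoint from FOLLOW(C)
  C → ε: FIRST \ {ε} = { } — this is the only nullable alternative, skip
  C → x C: FIRST \ {ε} = { 'x' } — disjoint from FOLLOW(C)
  C → ; x f: FIRST \ {ε} = { ';' } — disjoint from FOLLOW(C)

T has no nullable alternative, so no FIRST/FOLLOW check is needed there.

No FIRST/FOLLOW conflicts found.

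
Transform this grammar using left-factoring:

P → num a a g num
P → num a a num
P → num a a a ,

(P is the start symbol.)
Left-factoring transforms A → αβ₁ | αβ₂ into A → αA' and A' → β₁ | β₂
(α is the longest common prefix among the alternatives). Repeat until
no nonterminal has two alternatives with a common prefix.

Round 1: P has alternatives sharing prefix 'num a a'. Introduce P': P → num a a P'
  Add: P' → g num
  Add: P' → num
  Add: P' → a ,

No remaining common prefixes — done.

Resulting grammar:
P → num a a P'
P' → g num
P' → num
P' → a ,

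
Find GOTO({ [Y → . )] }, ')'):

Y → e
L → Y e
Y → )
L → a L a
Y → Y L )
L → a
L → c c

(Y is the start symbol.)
GOTO(I, ')') = CLOSURE({ [A → αX.β] : [A → α.Xβ] ∈ I, X = ')' })

Items with dot before ')', with the dot advanced:
  [Y → . )] → [Y → ) .]
Closure adds nothing (no advanced item has the dot before a non-terminal).

GOTO = { [Y → ) .] }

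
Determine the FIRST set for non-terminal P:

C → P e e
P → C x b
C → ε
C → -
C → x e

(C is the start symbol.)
FIRST sets of the other non-terminals involved (by the same procedure, iterated to a fixed point):
  FIRST(C) = { '-', 'x', ε }

From P → C x b:
  - C is a non-terminal: add FIRST(C) \ {ε} = { '-', 'x' }
    C is nullable, so continue to the next symbol
  - x is a terminal: add 'x' and stop

Collecting: FIRST(P) = { '-', 'x' }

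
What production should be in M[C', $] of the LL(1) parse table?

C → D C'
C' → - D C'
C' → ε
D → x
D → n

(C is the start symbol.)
C' → ε

To find M[C', $], we find productions for C' where $ is in the predict set (PREDICT(N → α) = (FIRST(α) \ {ε}) ∪ (FOLLOW(N) if α ⇒* ε)).

Relevant sets:
  FOLLOW(C') = { $ }

C' → - D C': PREDICT = { '-' }
C' → ε: PREDICT = { $ }
  $ is in predict set, so this production goes in M[C', $]

M[C', $] = C' → ε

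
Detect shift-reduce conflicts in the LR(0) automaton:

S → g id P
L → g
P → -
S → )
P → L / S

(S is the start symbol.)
Augment with S' → S and build the canonical LR(0) collection (I0 = CLOSURE({[S' → . S]}), then GOTO on every symbol after a dot until no new states appear). It has 11 states:
  I0: { [S → . )], [S → . g id P], [S' → . S] }  — shift
  I1: { [S → ) .] }  — reduce
  I2: { [S' → S .] }  — accept
  I3: { [S → g . id P] }  — shift
  I4: { [L → . g], [P → . -], [P → . L / S], [S → g id . P] }  — shift
  I5: { [P → - .] }  — reduce
  I6: { [P → L . / S] }  — shift
  I7: { [S → g id P .] }  — reduce
  I8: { [L → g .] }  — reduce
  I9: { [P → L / . S], [S → . )], [S → . g id P] }  — shift
  I10: { [P → L / S .] }  — reduce

No state contains both a complete item and a shift item.

Answer: No shift-reduce conflicts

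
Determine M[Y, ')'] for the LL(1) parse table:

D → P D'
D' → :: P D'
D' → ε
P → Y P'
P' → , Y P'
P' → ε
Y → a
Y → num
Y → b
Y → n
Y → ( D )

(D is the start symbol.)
To find M[Y, ')'], we find productions for Y where ')' is in the predict set (PREDICT(N → α) = (FIRST(α) \ {ε}) ∪ (FOLLOW(N) if α ⇒* ε)).

Y → a: PREDICT = { 'a' }
Y → num: PREDICT = { 'num' }
Y → b: PREDICT = { 'b' }
Y → n: PREDICT = { 'n' }
Y → ( D ): PREDICT = { '(' }

M[Y, ')'] is empty (no production applies)

Answer: Empty (error entry)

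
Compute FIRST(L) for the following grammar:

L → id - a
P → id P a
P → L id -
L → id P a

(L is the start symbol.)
To compute FIRST(L), examine every production with L on the left-hand side, reading each right-hand side left to right until a non-nullable symbol is reached.

From L → id - a:
  - id is a terminal: add 'id' and stop
From L → id P a:
  - id is a terminal: add 'id' and stop

Collecting: FIRST(L) = { 'id' }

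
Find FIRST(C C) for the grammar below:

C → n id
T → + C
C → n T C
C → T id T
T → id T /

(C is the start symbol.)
FIRST sets of the non-terminals involved (from the grammar, by fixed-point iteration):
  FIRST(C) = { '+', 'id', 'n' }

To compute FIRST(C C), process the symbols left to right:
Symbol C is a non-terminal. Add FIRST(C) \ {ε} = { '+', 'id', 'n' }
C is not nullable (ε ∉ FIRST(C)), so stop here.
FIRST(C C) = { '+', 'id', 'n' }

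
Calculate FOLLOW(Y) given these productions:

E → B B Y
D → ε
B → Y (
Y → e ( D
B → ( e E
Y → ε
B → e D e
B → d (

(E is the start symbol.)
To compute FOLLOW(Y), find every occurrence of Y on a right-hand side N → α Y β: add FIRST(β) \ {ε}, and if β is empty or nullable also add FOLLOW(N). Iterate to a fixed point.

In E → B B Y: Y is at the end, add FOLLOW(E)
In B → Y (: Y is followed by '(', add FIRST('(') \ {ε} = { '(' }

The FOLLOW sets referred to above (computed the same way, to a fixed point):
  FOLLOW(E) = { $, '(', 'd', 'e' }

Taking the union: FOLLOW(Y) = { $, '(', 'd', 'e' }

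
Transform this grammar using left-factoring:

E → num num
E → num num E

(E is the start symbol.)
E → num num E'
E' → ε
E' → E

Left-factoring transforms A → αβ₁ | αβ₂ into A → αA' and A' → β₁ | β₂
(α is the longest common prefix among the alternatives). Repeat until
no nonterminal has two alternatives with a common prefix.

Round 1: E has alternatives sharing prefix 'num num'. Introduce E': E → num num E'
  Add: E' → ε
  Add: E' → E

No remaining common prefixes — done.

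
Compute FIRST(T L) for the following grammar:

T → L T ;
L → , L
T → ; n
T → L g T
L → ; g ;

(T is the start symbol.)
{ ',', ';' }

FIRST sets of the non-terminals involved (from the grammar, by fixed-point iteration):
  FIRST(T) = { ',', ';' }

To compute FIRST(T L), process the symbols left to right:
Symbol T is a non-terminal. Add FIRST(T) \ {ε} = { ',', ';' }
T is not nullable (ε ∉ FIRST(T)), so stop here.
FIRST(T L) = { ',', ';' }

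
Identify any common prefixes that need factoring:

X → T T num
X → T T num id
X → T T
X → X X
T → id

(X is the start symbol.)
Left-factoring is needed when two productions for the same non-terminal
share a common prefix on the right-hand side.

Productions for X:
  X → T T num
  X → T T num id
  X → T T
  X → X X

Found common prefix 'T T' in productions for X

Answer: Yes, X has productions with common prefix 'T T'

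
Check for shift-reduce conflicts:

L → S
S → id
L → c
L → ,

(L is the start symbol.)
A shift-reduce conflict occurs when an LR(0) state has both:
  - a complete (reduce) item [A → α .] (dot at the end), and
  - a shift item [B → β . c γ] (dot before a terminal).

Augment with L' → L and build the canonical LR(0) collection (I0 = CLOSURE({[L' → . L]}), then GOTO on every symbol after a dot until no new states appear). It has 6 states:
  I0: { [L → . ,], [L → . S], [L → . c], [L' → . L], [S → . id] }  — shift
  I1: { [L → , .] }  — reduce
  I2: { [L' → L .] }  — accept
  I3: { [L → S .] }  — reduce
  I4: { [L → c .] }  — reduce
  I5: { [S → id .] }  — reduce

No state contains both a complete item and a shift item.

Answer: No shift-reduce conflicts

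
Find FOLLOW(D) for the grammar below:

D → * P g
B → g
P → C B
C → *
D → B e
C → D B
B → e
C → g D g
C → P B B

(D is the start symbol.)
D is the start symbol, so $ ∈ FOLLOW(D).
In C → D B: D is followed by B, add FIRST(B) \ {ε} = { 'e', 'g' }
In C → g D g: D is followed by g, add FIRST(g) \ {ε} = { 'g' }

Taking the union: FOLLOW(D) = { $, 'e', 'g' }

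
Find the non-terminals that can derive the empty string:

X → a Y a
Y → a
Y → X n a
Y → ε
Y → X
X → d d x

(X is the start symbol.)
{ 'Y' }

ε-productions: Y → ε
So Y is immediately nullable.
No further non-terminal can be added: every production for the remaining non-terminals contains a terminal or a non-nullable non-terminal.
Nullable = { 'Y' }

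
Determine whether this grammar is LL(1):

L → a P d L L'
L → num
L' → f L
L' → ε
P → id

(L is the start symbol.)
No. Predict set conflict for L': { 'f' }

Relevant sets:
  FOLLOW(L') = { $, 'f' }

For L:
  PREDICT(L → a P d L L') = { 'a' }
  PREDICT(L → num) = { 'num' }
For L':
  PREDICT(L' → f L) = { 'f' }
  PREDICT(L' → ε) = { $, 'f' }
P has a single production, so nothing to check there.

Conflict found: Predict set conflict for L': { 'f' }
The grammar is NOT LL(1).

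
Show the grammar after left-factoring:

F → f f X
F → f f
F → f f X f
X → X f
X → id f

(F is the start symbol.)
F → f f F'
F' → X F''
F'' → ε
F'' → f
F' → ε
X → X f
X → id f

Left-factoring transforms A → αβ₁ | αβ₂ into A → αA' and A' → β₁ | β₂
(α is the longest common prefix among the alternatives). Repeat until
no nonterminal has two alternatives with a common prefix.

Round 1: F has alternatives sharing prefix 'f f'. Introduce F': F → f f F'
  Add: F' → X
  Add: F' → ε
  Add: F' → X f

Round 2: F' has alternatives sharing prefix 'X'. Introduce F'': F' → X F''
  Add: F'' → ε
  Add: F'' → f

No remaining common prefixes — done.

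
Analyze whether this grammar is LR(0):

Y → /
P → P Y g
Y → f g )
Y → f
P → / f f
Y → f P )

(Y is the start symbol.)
No. Shift-reduce conflict between [Y → f .] and [P → . / f f]

A grammar is LR(0) if no state in the canonical LR(0) collection has:
  - both a shift item (dot before a terminal) and a complete item (shift-reduce conflict), or
  - two or more complete items (reduce-reduce conflict; the accept item [Y' → Y .] counts as a complete item here).

Augment with Y' → Y and build the canonical LR(0) collection (I0 = CLOSURE({[Y' → . Y]}), then GOTO on every symbol after a dot until no new states appear). It has 13 states:
  I0: { [Y → . /], [Y → . f P )], [Y → . f g )], [Y → . f], [Y' → . Y] }  — shift
  I1: { [Y → / .] }  — reduce
  I2: { [Y' → Y .] }  — accept
  I3: { [P → . / f f], [P → . P Y g], [Y → f . P )], [Y → f . g )], [Y → f .] }  — shift, reduce
  I4: { [P → / . f f] }  — shift
  I5: { [P → P . Y g], [Y → . /], [Y → . f P )], [Y → . f g )], [Y → . f], [Y → f P . )] }  — shift
  I6: { [Y → f g . )] }  — shift
  I7: { [Y → f g ) .] }  — reduce
  I8: { [Y → f P ) .] }  — reduce
  I9: { [P → P Y . g] }  — shift
  I10: { [P → P Y g .] }  — reduce
  I11: { [P → / f . f] }  — shift
  I12: { [P → / f f .] }  — reduce

Conflict in state I3:
  Shift-reduce conflict between [Y → f .] and [P → . / f f]
So the grammar is NOT LR(0).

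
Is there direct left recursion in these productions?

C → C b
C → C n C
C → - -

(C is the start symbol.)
Yes, C is left-recursive

Direct left recursion occurs when N → N α for some non-terminal N (the right-hand side begins with the left-hand side itself).

C → C b: LEFT RECURSIVE (starts with C)
C → C n C: LEFT RECURSIVE (starts with C)
C → - -: starts with '-'

The grammar has direct left recursion on: C.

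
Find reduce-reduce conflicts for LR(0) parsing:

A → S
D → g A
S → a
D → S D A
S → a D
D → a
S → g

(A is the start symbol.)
A reduce-reduce conflict occurs when an LR(0) state has two complete items [A → α .] and [B → β .] — both call for a reduction, and with no lookahead the parser cannot choose between them.

Augment with A' → A and build the canonical LR(0) collection (I0 = CLOSURE({[A' → . A]}), then GOTO on every symbol after a dot until no new states appear). It has 12 states:
  I0: { [A → . S], [A' → . A], [S → . a D], [S → . a], [S → . g] }  — shift
  I1: { [A' → A .] }  — accept
  I2: { [A → S .] }  — reduce
  I3: { [D → . S D A], [D → . a], [D → . g A], [S → . a D], [S → . a], [S → . g], [S → a . D], [S → a .] }  — shift, reduce
  I4: { [S → g .] }  — reduce
  I5: { [S → a D .] }  — reduce
  I6: { [D → . S D A], [D → . a], [D → . g A], [D → S . D A], [S → . a D], [S → . a], [S → . g] }  — shift
  I7: { [D → . S D A], [D → . a], [D → . g A], [D → a .], [S → . a D], [S → . a], [S → . g], [S → a . D], [S → a .] }  — shift, 2 reduces
  I8: { [A → . S], [D → g . A], [S → . a D], [S → . a], [S → . g], [S → g .] }  — shift, reduce
  I9: { [D → g A .] }  — reduce
  I10: { [A → . S], [D → S D . A], [S → . a D], [S → . a], [S → . g] }  — shift
  I11: { [D → S D A .] }  — reduce

I7 contains complete items [D → a .], [S → a .] — reduce-reduce conflict.

Answer: Yes — I7: [D → a .] vs [S → a .]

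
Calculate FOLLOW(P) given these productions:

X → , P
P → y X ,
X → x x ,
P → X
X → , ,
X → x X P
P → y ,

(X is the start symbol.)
To compute FOLLOW(P), find every occurrence of P on a right-hand side N → α P β: add FIRST(β) \ {ε}, and if β is empty or nullable also add FOLLOW(N). Iterate to a fixed point.

In X → , P: P is at the end, add FOLLOW(X)
In X → x X P: P is at the end, add FOLLOW(X)

The FOLLOW sets referred to above (computed the same way, to a fixed point):
  FOLLOW(X) = { $, ',', 'x', 'y' }

Taking the union: FOLLOW(P) = { $, ',', 'x', 'y' }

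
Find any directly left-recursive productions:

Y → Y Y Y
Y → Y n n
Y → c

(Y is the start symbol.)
Yes, Y is left-recursive

Y → Y Y Y: LEFT RECURSIVE (starts with Y)
Y → Y n n: LEFT RECURSIVE (starts with Y)
Y → c: starts with c

The grammar has direct left recursion on: Y.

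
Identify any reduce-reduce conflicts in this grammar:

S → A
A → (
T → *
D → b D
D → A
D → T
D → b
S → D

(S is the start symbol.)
Augment with S' → S and build the canonical LR(0) collection (I0 = CLOSURE({[S' → . S]}), then GOTO on every symbol after a dot until no new states appear). It has 10 states:
  I0: { [A → . (], [D → . A], [D → . T], [D → . b D], [D → . b], [S → . A], [S → . D], [S' → . S], [T → . *] }  — shift
  I1: { [A → ( .] }  — reduce
  I2: { [T → * .] }  — reduce
  I3: { [D → A .], [S → A .] }  — 2 reduces
  I4: { [S → D .] }  — reduce
  I5: { [S' → S .] }  — accept
  I6: { [D → T .] }  — reduce
  I7: { [A → . (], [D → . A], [D → . T], [D → . b D], [D → . b], [D → b . D], [D → b .], [T → . *] }  — shift, reduce
  I8: { [D → A .] }  — reduce
  I9: { [D → b D .] }  — reduce

I3 contains complete items [D → A .], [S → A .] — reduce-reduce conflict.

Answer: Yes — I3: [D → A .] vs [S → A .]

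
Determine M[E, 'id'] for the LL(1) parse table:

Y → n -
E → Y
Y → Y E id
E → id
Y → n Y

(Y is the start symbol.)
To find M[E, 'id'], we find productions for E where 'id' is in the predict set (PREDICT(N → α) = (FIRST(α) \ {ε}) ∪ (FOLLOW(N) if α ⇒* ε)).

Relevant sets:
  FIRST(Y) = { 'n' }

E → Y: PREDICT = { 'n' }
E → id: PREDICT = { 'id' }
  'id' is in predict set, so this production goes in M[E, 'id']

M[E, 'id'] = E → id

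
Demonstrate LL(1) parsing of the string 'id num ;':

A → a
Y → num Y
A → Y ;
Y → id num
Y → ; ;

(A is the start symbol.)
LL(1) parsing maintains a stack (initially the start symbol over $) and the input. At each step: if the stack top is a terminal, match it against the current input token; if it is a non-terminal N, replace it with the RHS of M[N, lookahead] (the unique production whose predict set contains the lookahead).

Stack is shown with the top on the left.

Stack       Input       Action
------------------------------
A $         id num ; $  output A → Y ;
Y ; $       id num ; $  output Y → id num
id num ; $  id num ; $  match 'id'
num ; $     num ; $     match 'num'
; $         ; $         match ';'
$           $           accept

The string is accepted.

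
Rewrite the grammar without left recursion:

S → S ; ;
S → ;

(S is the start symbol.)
S is directly left-recursive. The standard transformation for
  A → A α₁ | ... | A α_m | β₁ | ... | β_n
is
  A  → β₁ A' | ... | β_n A'
  A' → α₁ A' | ... | α_m A' | ε

S → ; becomes S → ; S'
S → S ; ; becomes S' → ; ; S'
Add S' → ε

Resulting grammar:
S → ; S'
S' → ; ; S'
S' → ε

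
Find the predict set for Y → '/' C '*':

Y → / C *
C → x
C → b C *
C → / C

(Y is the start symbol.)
PREDICT(Y → '/' C '*') = (FIRST(RHS) \ {ε}) ∪ (FOLLOW(Y) if ε ∈ FIRST(RHS), i.e. RHS ⇒* ε)
FIRST('/' C '*') = { '/' }
ε ∉ FIRST('/' C '*'), so FOLLOW(Y) is not added.
PREDICT(Y → '/' C '*') = { '/' }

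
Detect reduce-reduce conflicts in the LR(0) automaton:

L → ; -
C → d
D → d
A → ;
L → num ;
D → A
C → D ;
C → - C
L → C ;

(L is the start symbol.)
A reduce-reduce conflict occurs when an LR(0) state has two complete items [A → α .] and [B → β .] — both call for a reduction, and with no lookahead the parser cannot choose between them.

Augment with L' → L and build the canonical LR(0) collection (I0 = CLOSURE({[L' → . L]}), then GOTO on every symbol after a dot until no new states appear). It has 15 states:
  I0: { [A → . ;], [C → . - C], [C → . D ;], [C → . d], [D → . A], [D → . d], [L → . ; -], [L → . C ;], [L → . num ;], [L' → . L] }  — shift
  I1: { [A → . ;], [C → - . C], [C → . - C], [C → . D ;], [C → . d], [D → . A], [D → . d] }  — shift
  I2: { [A → ; .], [L → ; . -] }  — shift, reduce
  I3: { [D → A .] }  — reduce
  I4: { [L → C . ;] }  — shift
  I5: { [C → D . ;] }  — shift
  I6: { [L' → L .] }  — accept
  I7: { [C → d .], [D → d .] }  — 2 reduces
  I8: { [L → num . ;] }  — shift
  I9: { [L → num ; .] }  — reduce
  I10: { [C → D ; .] }  — reduce
  I11: { [L → C ; .] }  — reduce
  I12: { [L → ; - .] }  — reduce
  I13: { [A → ; .] }  — reduce
  I14: { [C → - C .] }  — reduce

I7 contains complete items [C → d .], [D → d .] — reduce-reduce conflict.

Answer: Yes — I7: [C → d .] vs [D → d .]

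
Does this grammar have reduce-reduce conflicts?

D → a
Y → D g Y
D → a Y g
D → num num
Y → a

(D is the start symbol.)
Augment with D' → D and build the canonical LR(0) collection (I0 = CLOSURE({[D' → . D]}), then GOTO on every symbol after a dot until no new states appear). It has 11 states:
  I0: { [D → . a Y g], [D → . a], [D → . num num], [D' → . D] }  — shift
  I1: { [D' → D .] }  — accept
  I2: { [D → . a Y g], [D → . a], [D → . num num], [D → a . Y g], [D → a .], [Y → . D g Y], [Y → . a] }  — shift, reduce
  I3: { [D → num . num] }  — shift
  I4: { [D → num num .] }  — reduce
  I5: { [Y → D . g Y] }  — shift
  I6: { [D → a Y . g] }  — shift
  I7: { [D → . a Y g], [D → . a], [D → . num num], [D → a . Y g], [D → a .], [Y → . D g Y], [Y → . a], [Y → a .] }  — shift, 2 reduces
  I8: { [D → a Y g .] }  — reduce
  I9: { [D → . a Y g], [D → . a], [D → . num num], [Y → . D g Y], [Y → . a], [Y → D g . Y] }  — shift
  I10: { [Y → D g Y .] }  — reduce

I7 contains complete items [D → a .], [Y → a .] — reduce-reduce conflict.

Answer: Yes — I7: [D → a .] vs [Y → a .]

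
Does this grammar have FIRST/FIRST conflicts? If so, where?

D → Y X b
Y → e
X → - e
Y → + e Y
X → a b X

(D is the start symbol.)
No FIRST/FIRST conflicts.

A FIRST/FIRST conflict occurs when two productions N → α and N → β for the same non-terminal have FIRST(α) ∩ FIRST(β) ≠ ∅ (with ε ∈ FIRST of a nullable right-hand side, so two nullable alternatives also conflict).

Productions for Y:
  Y → e: FIRST = { 'e' }
  Y → + e Y: FIRST = { '+' }
Productions for X:
  X → - e: FIRST = { '-' }
  X → a b X: FIRST = { 'a' }
D has only one production, so no FIRST/FIRST conflict is possible there.

All alternatives of each non-terminal have pairwise disjoint FIRST sets.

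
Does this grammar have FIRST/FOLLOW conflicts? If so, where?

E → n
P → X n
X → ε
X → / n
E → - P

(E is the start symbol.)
Nullable non-terminals: X.

X: nullable alternative(s) X → ε; FOLLOW(X) = { 'n' }
  X → ε: FIRST \ {ε} = { } — this is the only nullable alternative, skip
  X → / n: FIRST \ {ε} = { '/' } — disjoint from FOLLOW(X)

E, P have no nullable alternative, so no FIRST/FOLLOW check is needed there.

No FIRST/FOLLOW conflicts found.

Answer: No FIRST/FOLLOW conflicts.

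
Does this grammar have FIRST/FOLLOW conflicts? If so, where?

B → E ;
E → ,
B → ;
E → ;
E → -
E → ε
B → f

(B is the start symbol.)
Yes. E → ';' with FOLLOW(E) on { ';' }

Nullable non-terminals: E.

E: nullable alternative(s) E → ε; FOLLOW(E) = { ';' }
  E → ,: FIRST \ {ε} = { ',' } — disjoint from FOLLOW(E)
  E → ;: FIRST \ {ε} = { ';' } — overlaps FOLLOW(E) on { ';' }: CONFLICT
  E → -: FIRST \ {ε} = { '-' } — disjoint from FOLLOW(E)
  E → ε: FIRST \ {ε} = { } — this is the only nullable alternative, skip

B has no nullable alternative, so no FIRST/FOLLOW check is needed there.

So the grammar has 1 FIRST/FOLLOW conflict (marked CONFLICT above).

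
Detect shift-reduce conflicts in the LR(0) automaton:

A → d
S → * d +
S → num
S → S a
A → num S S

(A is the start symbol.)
Augment with A' → A and build the canonical LR(0) collection (I0 = CLOSURE({[A' → . A]}), then GOTO on every symbol after a dot until no new states appear). It has 11 states:
  I0: { [A → . d], [A → . num S S], [A' → . A] }  — shift
  I1: { [A' → A .] }  — accept
  I2: { [A → d .] }  — reduce
  I3: { [A → num . S S], [S → . * d +], [S → . S a], [S → . num] }  — shift
  I4: { [S → * . d +] }  — shift
  I5: { [A → num S . S], [S → . * d +], [S → . S a], [S → . num], [S → S . a] }  — shift
  I6: { [S → num .] }  — reduce
  I7: { [A → num S S .], [S → S . a] }  — shift, reduce
  I8: { [S → S a .] }  — reduce
  I9: { [S → * d . +] }  — shift
  I10: { [S → * d + .] }  — reduce

I7 contains reduce item [A → num S S .] and shift item [S → S . a] — shift-reduce conflict.

Answer: Yes — I7: [A → num S S .] vs [S → S . a]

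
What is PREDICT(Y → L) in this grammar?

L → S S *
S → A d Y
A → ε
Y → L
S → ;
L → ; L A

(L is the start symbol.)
{ ';', 'd' }

PREDICT(Y → L) = (FIRST(RHS) \ {ε}) ∪ (FOLLOW(Y) if ε ∈ FIRST(RHS), i.e. RHS ⇒* ε)
FIRST(L) = { ';', 'd' }
FIRST(L) = { ';', 'd' }
ε ∉ FIRST(L), so FOLLOW(Y) is not added.
PREDICT(Y → L) = { ';', 'd' }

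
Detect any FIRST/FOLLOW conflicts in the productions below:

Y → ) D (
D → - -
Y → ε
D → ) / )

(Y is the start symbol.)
No FIRST/FOLLOW conflicts.

A FIRST/FOLLOW conflict occurs when a non-terminal N has a nullable alternative N → β (β ⇒* ε) and another alternative N → α with FIRST(α) ∩ FOLLOW(N) ≠ ∅: on such a lookahead the parser cannot decide between expanding α and letting N vanish via β.

Nullable non-terminals: Y.

Y: nullable alternative(s) Y → ε; FOLLOW(Y) = { $ }
  Y → ) D (: FIRST \ {ε} = { ')' } — disjoint from FOLLOW(Y)
  Y → ε: FIRST \ {ε} = { } — this is the only nullable alternative, skip

D has no nullable alternative, so no FIRST/FOLLOW check is needed there.

No FIRST/FOLLOW conflicts found.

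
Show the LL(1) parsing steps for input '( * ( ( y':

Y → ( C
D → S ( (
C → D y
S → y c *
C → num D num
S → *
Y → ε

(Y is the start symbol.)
LL(1) parsing maintains a stack (initially the start symbol over $) and the input. At each step: if the stack top is a terminal, match it against the current input token; if it is a non-terminal N, replace it with the RHS of M[N, lookahead] (the unique production whose predict set contains the lookahead).

Stack is shown with the top on the left.

Stack      Input        Action
------------------------------
Y $        ( * ( ( y $  output Y → ( C
( C $      ( * ( ( y $  match '('
C $        * ( ( y $    output C → D y
D y $      * ( ( y $    output D → S ( (
S ( ( y $  * ( ( y $    output S → *
* ( ( y $  * ( ( y $    match '*'
( ( y $    ( ( y $      match '('
( y $      ( y $        match '('
y $        y $          match 'y'
$          $            accept

The string is accepted.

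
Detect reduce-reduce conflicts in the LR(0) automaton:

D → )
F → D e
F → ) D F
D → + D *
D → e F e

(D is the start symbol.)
No reduce-reduce conflicts

A reduce-reduce conflict occurs when an LR(0) state has two complete items [A → α .] and [B → β .] — both call for a reduction, and with no lookahead the parser cannot choose between them.

Augment with D' → D and build the canonical LR(0) collection (I0 = CLOSURE({[D' → . D]}), then GOTO on every symbol after a dot until no new states appear). It has 14 states:
  I0: { [D → . )], [D → . + D *], [D → . e F e], [D' → . D] }  — shift
  I1: { [D → ) .] }  — reduce
  I2: { [D → + . D *], [D → . )], [D → . + D *], [D → . e F e] }  — shift
  I3: { [D' → D .] }  — accept
  I4: { [D → . )], [D → . + D *], [D → . e F e], [D → e . F e], [F → . ) D F], [F → . D e] }  — shift
  I5: { [D → ) .], [D → . )], [D → . + D *], [D → . e F e], [F → ) . D F] }  — shift, reduce
  I6: { [F → D . e] }  — shift
  I7: { [D → e F . e] }  — shift
  I8: { [D → e F e .] }  — reduce
  I9: { [F → D e .] }  — reduce
  I10: { [D → . )], [D → . + D *], [D → . e F e], [F → ) D . F], [F → . ) D F], [F → . D e] }  — shift
  I11: { [F → ) D F .] }  — reduce
  I12: { [D → + D . *] }  — shift
  I13: { [D → + D * .] }  — reduce

No state contains more than one complete item.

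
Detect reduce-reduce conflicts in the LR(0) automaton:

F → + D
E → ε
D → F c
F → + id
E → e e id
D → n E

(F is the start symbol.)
No reduce-reduce conflicts

Augment with F' → F and build the canonical LR(0) collection (I0 = CLOSURE({[F' → . F]}), then GOTO on every symbol after a dot until no new states appear). It has 12 states:
  I0: { [F → . + D], [F → . + id], [F' → . F] }  — shift
  I1: { [D → . F c], [D → . n E], [F → + . D], [F → + . id], [F → . + D], [F → . + id] }  — shift
  I2: { [F' → F .] }  — accept
  I3: { [F → + D .] }  — reduce
  I4: { [D → F . c] }  — shift
  I5: { [F → + id .] }  — reduce
  I6: { [D → n . E], [E → . e e id], [E → .] }  — shift, reduce
  I7: { [D → n E .] }  — reduce
  I8: { [E → e . e id] }  — shift
  I9: { [E → e e . id] }  — shift
  I10: { [E → e e id .] }  — reduce
  I11: { [D → F c .] }  — reduce

No state contains more than one complete item.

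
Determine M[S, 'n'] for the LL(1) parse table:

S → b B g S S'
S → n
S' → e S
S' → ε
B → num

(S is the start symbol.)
S → n

To find M[S, 'n'], we find productions for S where 'n' is in the predict set (PREDICT(N → α) = (FIRST(α) \ {ε}) ∪ (FOLLOW(N) if α ⇒* ε)).

S → b B g S S': PREDICT = { 'b' }
S → n: PREDICT = { 'n' }
  'n' is in predict set, so this production goes in M[S, 'n']

M[S, 'n'] = S → n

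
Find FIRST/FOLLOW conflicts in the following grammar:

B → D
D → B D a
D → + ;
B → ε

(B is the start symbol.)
Yes. B → D with FOLLOW(B) on { '+' }

A FIRST/FOLLOW conflict occurs when a non-terminal N has a nullable alternative N → β (β ⇒* ε) and another alternative N → α with FIRST(α) ∩ FOLLOW(N) ≠ ∅: on such a lookahead the parser cannot decide between expanding α and letting N vanish via β.

Nullable non-terminals: B.
FIRST sets used below: FIRST(D) = { '+' }

B: nullable alternative(s) B → ε; FOLLOW(B) = { $, '+' }
  B → D: FIRST \ {ε} = { '+' } — overlaps FOLLOW(B) on { '+' }: CONFLICT
  B → ε: FIRST \ {ε} = { } — this is the only nullable alternative, skip

D has no nullable alternative, so no FIRST/FOLLOW check is needed there.

So the grammar has 1 FIRST/FOLLOW conflict (marked CONFLICT above).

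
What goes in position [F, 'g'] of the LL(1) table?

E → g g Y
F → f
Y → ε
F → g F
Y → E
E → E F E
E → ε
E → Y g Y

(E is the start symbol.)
F → g F

To find M[F, 'g'], we find productions for F where 'g' is in the predict set (PREDICT(N → α) = (FIRST(α) \ {ε}) ∪ (FOLLOW(N) if α ⇒* ε)).

F → f: PREDICT = { 'f' }
F → g F: PREDICT = { 'g' }
  'g' is in predict set, so this production goes in M[F, 'g']

M[F, 'g'] = F → g F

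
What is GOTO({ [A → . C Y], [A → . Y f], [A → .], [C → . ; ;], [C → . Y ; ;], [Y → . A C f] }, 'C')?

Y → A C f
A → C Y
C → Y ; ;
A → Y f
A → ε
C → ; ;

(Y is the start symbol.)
GOTO(I, 'C') = CLOSURE({ [A → αX.β] : [A → α.Xβ] ∈ I, X = 'C' })

Items with dot before 'C', with the dot advanced:
  [A → . C Y] → [A → C . Y]
Closure of the advanced items:
  [A → C . Y] has the dot before Y: add [Y → . A C f]
  [Y → . A C f] has the dot before A: add [A → . C Y], [A → . Y f], [A → .]
  [A → . C Y] has the dot before C: add [C → . Y ; ;], [C → . ; ;]

GOTO = { [A → . C Y], [A → . Y f], [A → .], [A → C . Y], [C → . ; ;], [C → . Y ; ;], [Y → . A C f] }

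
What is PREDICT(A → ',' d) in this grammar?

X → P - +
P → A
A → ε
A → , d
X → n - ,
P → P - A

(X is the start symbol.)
PREDICT(A → ',' d) = (FIRST(RHS) \ {ε}) ∪ (FOLLOW(A) if ε ∈ FIRST(RHS), i.e. RHS ⇒* ε)
FIRST(',' d) = { ',' }
ε ∉ FIRST(',' d), so FOLLOW(A) is not added.
PREDICT(A → ',' d) = { ',' }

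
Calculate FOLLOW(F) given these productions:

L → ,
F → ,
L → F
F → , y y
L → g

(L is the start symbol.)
In L → F: F is at the end, add FOLLOW(L)

The FOLLOW sets referred to above (computed the same way, to a fixed point):
  FOLLOW(L) = { $ }

Taking the union: FOLLOW(F) = { $ }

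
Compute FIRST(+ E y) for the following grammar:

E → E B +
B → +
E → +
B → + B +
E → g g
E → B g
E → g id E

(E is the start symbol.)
{ '+' }

To compute FIRST(+ E y), process the symbols left to right:
Symbol + is a terminal. Add '+' and stop.
FIRST(+ E y) = { '+' }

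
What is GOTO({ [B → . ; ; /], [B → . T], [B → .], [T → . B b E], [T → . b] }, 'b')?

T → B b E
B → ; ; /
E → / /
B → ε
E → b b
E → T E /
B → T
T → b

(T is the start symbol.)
{ [T → b .] }

GOTO(I, 'b') = CLOSURE({ [A → αX.β] : [A → α.Xβ] ∈ I, X = 'b' })

Items with dot before 'b', with the dot advanced:
  [T → . b] → [T → b .]
Closure adds nothing (no advanced item has the dot before a non-terminal).

GOTO = { [T → b .] }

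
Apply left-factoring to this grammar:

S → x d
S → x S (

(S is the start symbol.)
Left-factoring transforms A → αβ₁ | αβ₂ into A → αA' and A' → β₁ | β₂
(α is the longest common prefix among the alternatives). Repeat until
no nonterminal has two alternatives with a common prefix.

Round 1: S has alternatives sharing prefix 'x'. Introduce S': S → x S'
  Add: S' → d
  Add: S' → S (

No remaining common prefixes — done.

Resulting grammar:
S → x S'
S' → d
S' → S (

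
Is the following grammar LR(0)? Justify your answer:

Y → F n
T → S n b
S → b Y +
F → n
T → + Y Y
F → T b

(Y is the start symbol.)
Yes, the grammar is LR(0)

A grammar is LR(0) if no state in the canonical LR(0) collection has:
  - both a shift item (dot before a terminal) and a complete item (shift-reduce conflict), or
  - two or more complete items (reduce-reduce conflict; the accept item [Y' → Y .] counts as a complete item here).

Augment with Y' → Y and build the canonical LR(0) collection (I0 = CLOSURE({[Y' → . Y]}), then GOTO on every symbol after a dot until no new states appear). It has 16 states:
  I0: { [F → . T b], [F → . n], [S → . b Y +], [T → . + Y Y], [T → . S n b], [Y → . F n], [Y' → . Y] }  — shift
  I1: { [F → . T b], [F → . n], [S → . b Y +], [T → + . Y Y], [T → . + Y Y], [T → . S n b], [Y → . F n] }  — shift
  I2: { [Y → F . n] }  — shift
  I3: { [T → S . n b] }  — shift
  I4: { [F → T . b] }  — shift
  I5: { [Y' → Y .] }  — accept
  I6: { [F → . T b], [F → . n], [S → . b Y +], [S → b . Y +], [T → . + Y Y], [T → . S n b], [Y → . F n] }  — shift
  I7: { [F → n .] }  — reduce
  I8: { [S → b Y . +] }  — shift
  I9: { [S → b Y + .] }  — reduce
  I10: { [F → T b .] }  — reduce
  I11: { [T → S n . b] }  — shift
  I12: { [T → S n b .] }  — reduce
  I13: { [Y → F n .] }  — reduce
  I14: { [F → . T b], [F → . n], [S → . b Y +], [T → + Y . Y], [T → . + Y Y], [T → . S n b], [Y → . F n] }  — shift
  I15: { [T → + Y Y .] }  — reduce

Every state is either a pure shift/goto state or contains exactly one complete item and nothing to shift — no conflicts. The grammar is LR(0).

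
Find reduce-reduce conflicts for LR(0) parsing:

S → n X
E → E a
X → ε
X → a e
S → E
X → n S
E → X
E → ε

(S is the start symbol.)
A reduce-reduce conflict occurs when an LR(0) state has two complete items [A → α .] and [B → β .] — both call for a reduction, and with no lookahead the parser cannot choose between them.

Augment with S' → S and build the canonical LR(0) collection (I0 = CLOSURE({[S' → . S]}), then GOTO on every symbol after a dot until no new states appear). It has 10 states:
  I0: { [E → . E a], [E → . X], [E → .], [S → . E], [S → . n X], [S' → . S], [X → . a e], [X → . n S], [X → .] }  — shift, 2 reduces
  I1: { [E → E . a], [S → E .] }  — shift, reduce
  I2: { [S' → S .] }  — accept
  I3: { [E → X .] }  — reduce
  I4: { [X → a . e] }  — shift
  I5: { [E → . E a], [E → . X], [E → .], [S → . E], [S → . n X], [S → n . X], [X → . a e], [X → . n S], [X → .], [X → n . S] }  — shift, 2 reduces
  I6: { [X → n S .] }  — reduce
  I7: { [E → X .], [S → n X .] }  — 2 reduces
  I8: { [X → a e .] }  — reduce
  I9: { [E → E a .] }  — reduce

I0 contains complete items [E → .], [X → .] — reduce-reduce conflict.
I5 contains complete items [E → .], [X → .] — reduce-reduce conflict.
I7 contains complete items [E → X .], [S → n X .] — reduce-reduce conflict.

Answer: Yes — I0: [E → .] vs [X → .]; I5: [E → .] vs [X → .]; I7: [E → X .] vs [S → n X .]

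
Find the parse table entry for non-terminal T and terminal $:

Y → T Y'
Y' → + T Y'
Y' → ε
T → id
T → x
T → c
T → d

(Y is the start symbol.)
To find M[T, $], we find productions for T where $ is in the predict set (PREDICT(N → α) = (FIRST(α) \ {ε}) ∪ (FOLLOW(N) if α ⇒* ε)).

T → id: PREDICT = { 'id' }
T → x: PREDICT = { 'x' }
T → c: PREDICT = { 'c' }
T → d: PREDICT = { 'd' }

M[T, $] is empty (no production applies)

Answer: Empty (error entry)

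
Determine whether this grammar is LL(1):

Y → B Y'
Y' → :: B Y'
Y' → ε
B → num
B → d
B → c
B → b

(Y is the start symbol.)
Relevant sets:
  FOLLOW(Y') = { $ }

For Y':
  PREDICT(Y' → :: B Y') = { '::' }
  PREDICT(Y' → ε) = { $ }
For B:
  PREDICT(B → num) = { 'num' }
  PREDICT(B → d) = { 'd' }
  PREDICT(B → c) = { 'c' }
  PREDICT(B → b) = { 'b' }
Y has a single production, so nothing to check there.

All predict sets are disjoint. The grammar IS LL(1).

Answer: Yes, the grammar is LL(1).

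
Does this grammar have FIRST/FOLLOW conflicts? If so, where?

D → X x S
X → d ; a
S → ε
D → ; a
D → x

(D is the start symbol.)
A FIRST/FOLLOW conflict occurs when a non-terminal N has a nullable alternative N → β (β ⇒* ε) and another alternative N → α with FIRST(α) ∩ FOLLOW(N) ≠ ∅: on such a lookahead the parser cannot decide between expanding α and letting N vanish via β.

Nullable non-terminals: S.
S has a nullable alternative but only one production, so nothing to check.

D, X have no nullable alternative, so no FIRST/FOLLOW check is needed there.

No FIRST/FOLLOW conflicts found.

Answer: No FIRST/FOLLOW conflicts.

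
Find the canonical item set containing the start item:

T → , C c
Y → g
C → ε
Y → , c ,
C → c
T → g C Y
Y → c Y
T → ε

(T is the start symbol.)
{ [T → . , C c], [T → . g C Y], [T → .], [T' → . T] }

First, augment the grammar with T' → T
I₀ = CLOSURE({ [T' → . T] }):
  [T' → . T] has the dot before T: add [T → . , C c], [T → . g C Y], [T → .]
No further items can be added.

I₀ = { [T → . , C c], [T → . g C Y], [T → .], [T' → . T] }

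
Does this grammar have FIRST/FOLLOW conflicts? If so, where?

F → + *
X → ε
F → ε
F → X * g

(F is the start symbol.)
A FIRST/FOLLOW conflict occurs when a non-terminal N has a nullable alternative N → β (β ⇒* ε) and another alternative N → α with FIRST(α) ∩ FOLLOW(N) ≠ ∅: on such a lookahead the parser cannot decide between expanding α and letting N vanish via β.

Nullable non-terminals: F, X.
FIRST sets used below: FIRST(X) = { ε }

F: nullable alternative(s) F → ε; FOLLOW(F) = { $ }
  F → + *: FIRST \ {ε} = { '+' } — disjoint from FOLLOW(F)
  F → ε: FIRST \ {ε} = { } — this is the only nullable alternative, skip
  F → X * g: FIRST \ {ε} = { '*' } — disjoint from FOLLOW(F)
X has a nullable alternative but only one production, so nothing to check.

No FIRST/FOLLOW conflicts found.

Answer: No FIRST/FOLLOW conflicts.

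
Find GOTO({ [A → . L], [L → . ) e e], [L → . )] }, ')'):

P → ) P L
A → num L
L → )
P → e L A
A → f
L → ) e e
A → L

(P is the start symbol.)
{ [L → ) . e e], [L → ) .] }

GOTO(I, ')') = CLOSURE({ [A → αX.β] : [A → α.Xβ] ∈ I, X = ')' })

Items with dot before ')', with the dot advanced:
  [L → . )] → [L → ) .]
  [L → . ) e e] → [L → ) . e e]
Closure adds nothing (no advanced item has the dot before a non-terminal).

GOTO = { [L → ) . e e], [L → ) .] }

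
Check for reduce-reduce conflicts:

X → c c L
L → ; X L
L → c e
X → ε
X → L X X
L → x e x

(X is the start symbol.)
A reduce-reduce conflict occurs when an LR(0) state has two complete items [A → α .] and [B → β .] — both call for a reduction, and with no lookahead the parser cannot choose between them.

Augment with X' → X and build the canonical LR(0) collection (I0 = CLOSURE({[X' → . X]}), then GOTO on every symbol after a dot until no new states appear). It has 16 states:
  I0: { [L → . ; X L], [L → . c e], [L → . x e x], [X → . L X X], [X → . c c L], [X → .], [X' → . X] }  — shift, reduce
  I1: { [L → . ; X L], [L → . c e], [L → . x e x], [L → ; . X L], [X → . L X X], [X → . c c L], [X → .] }  — shift, reduce
  I2: { [L → . ; X L], [L → . c e], [L → . x e x], [X → . L X X], [X → . c c L], [X → .], [X → L . X X] }  — shift, reduce
  I3: { [X' → X .] }  — accept
  I4: { [L → c . e], [X → c . c L] }  — shift
  I5: { [L → x . e x] }  — shift
  I6: { [L → x e . x] }  — shift
  I7: { [L → x e x .] }  — reduce
  I8: { [L → . ; X L], [L → . c e], [L → . x e x], [X → c c . L] }  — shift
  I9: { [L → c e .] }  — reduce
  I10: { [X → c c L .] }  — reduce
  I11: { [L → c . e] }  — shift
  I12: { [L → . ; X L], [L → . c e], [L → . x e x], [X → . L X X], [X → . c c L], [X → .], [X → L X . X] }  — shift, reduce
  I13: { [X → L X X .] }  — reduce
  I14: { [L → . ; X L], [L → . c e], [L → . x e x], [L → ; X . L] }  — shift
  I15: { [L → ; X L .] }  — reduce

No state contains more than one complete item.

Answer: No reduce-reduce conflicts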